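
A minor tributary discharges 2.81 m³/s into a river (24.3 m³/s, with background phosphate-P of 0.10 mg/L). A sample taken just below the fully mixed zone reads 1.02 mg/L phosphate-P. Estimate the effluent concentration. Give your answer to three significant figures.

Mass balance: 24.30·0.1000 + 2.810·Cₑ = 27.11·1.020
→ Cₑ = (27.11·1.020 − 24.30·0.1000) / 2.810 = 8.976 mg/L.

8.98 mg/L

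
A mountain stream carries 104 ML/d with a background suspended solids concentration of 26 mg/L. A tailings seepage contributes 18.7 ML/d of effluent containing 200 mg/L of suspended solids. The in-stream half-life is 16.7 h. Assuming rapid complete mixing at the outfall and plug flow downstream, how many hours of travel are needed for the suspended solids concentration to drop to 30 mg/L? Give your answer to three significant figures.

13.5 h

After mixing, C = (104.0·26.00 + 18.70·200.0) / 122.7 = 6444/122.7 = 52.52 mg/L.
Half-life 16.7 h → k = ln 2 / 16.7 = 0.04151 h⁻¹ = 0.9961 d⁻¹.
52.52·exp(−k·t) = 30 → t = ln(52.52/30)/k = 48570 s = 13.49 h.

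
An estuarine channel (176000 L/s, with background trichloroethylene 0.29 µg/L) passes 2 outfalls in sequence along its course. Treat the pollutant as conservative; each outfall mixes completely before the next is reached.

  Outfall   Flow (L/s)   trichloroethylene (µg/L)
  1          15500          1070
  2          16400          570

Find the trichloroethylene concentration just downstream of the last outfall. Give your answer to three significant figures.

Outfall 1: combined Q = 191500 L/s; C = (176000·0.2900 + 15500·1070)/191500 = 86.87 µg/L.
Outfall 2: combined Q = 207900 L/s; C = (191500·86.87 + 16400·570.0)/207900 = 125.0 µg/L.

125 µg/L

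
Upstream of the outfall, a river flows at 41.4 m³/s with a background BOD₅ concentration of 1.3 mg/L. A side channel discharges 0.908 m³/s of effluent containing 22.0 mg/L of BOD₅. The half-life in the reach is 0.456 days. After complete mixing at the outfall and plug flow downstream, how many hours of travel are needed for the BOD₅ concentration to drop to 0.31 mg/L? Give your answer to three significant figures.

After mixing, C = (41.40·1.300 + 0.9080·22.00) / 42.31 = 73.80/42.31 = 1.744 mg/L.
Half-life 0.456 d → k = ln 2 / 0.456 = 1.520 d⁻¹.
1.744·exp(−k·t) = 0.31 → t = ln(1.744/0.31)/k = 98190 s = 27.28 h.

27.3 h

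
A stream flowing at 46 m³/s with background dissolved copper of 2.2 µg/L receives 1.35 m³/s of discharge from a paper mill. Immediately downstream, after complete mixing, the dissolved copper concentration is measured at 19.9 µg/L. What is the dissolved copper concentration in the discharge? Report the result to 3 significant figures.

623 µg/L

Mass balance: 46.00·2.200 + 1.350·Cₑ = 47.35·19.90
→ Cₑ = (47.35·19.90 − 46.00·2.200) / 1.350 = 623.0 µg/L.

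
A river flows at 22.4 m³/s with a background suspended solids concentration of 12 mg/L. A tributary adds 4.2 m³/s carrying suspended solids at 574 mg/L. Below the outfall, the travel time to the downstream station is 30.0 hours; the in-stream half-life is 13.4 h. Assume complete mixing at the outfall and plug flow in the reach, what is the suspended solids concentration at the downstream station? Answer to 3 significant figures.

Conservation of mass: C = (22.40·12.00 + 4.200·574.0) / 26.60 = 2680/26.60 = 100.7 mg/L.
Half-life 13.4 h → k = ln 2 / 13.4 = 0.05173 h⁻¹ = 1.241 d⁻¹.
Decay over the reach: 100.7·exp(−kt) = 100.7·0.2119 = 21.34 mg/L.

21.3 mg/L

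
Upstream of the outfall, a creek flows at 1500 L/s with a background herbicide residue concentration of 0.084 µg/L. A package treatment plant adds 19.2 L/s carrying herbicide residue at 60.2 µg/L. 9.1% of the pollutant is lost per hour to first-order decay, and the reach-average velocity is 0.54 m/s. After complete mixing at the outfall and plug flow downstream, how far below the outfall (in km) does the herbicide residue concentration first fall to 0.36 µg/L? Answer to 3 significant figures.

17.4 km

Mixed concentration C = ΣQC/ΣQ = (1500·0.08400 + 19.20·60.20) / 1519 = 1282/1519 = 0.8438 µg/L.
9.1%/h lost → k = −ln(1 − 0.091) = 0.09541 h⁻¹.
Set 0.8438·exp(−k·t) = 0.36 → t = ln(0.8438/0.36)/k = 32140 s = 8.927 h.
Distance = v·t = 0.54·32140 = 17350 m = 17.35 km.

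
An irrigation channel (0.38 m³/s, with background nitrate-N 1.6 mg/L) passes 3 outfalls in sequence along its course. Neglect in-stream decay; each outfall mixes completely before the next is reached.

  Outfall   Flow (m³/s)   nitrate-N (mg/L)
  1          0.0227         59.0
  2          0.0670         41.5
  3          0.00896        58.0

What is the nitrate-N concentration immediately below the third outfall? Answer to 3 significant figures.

11.0 mg/L

Outfall 1: combined Q = 0.4027 m³/s; C = (0.3800·1.600 + 0.02270·59.00)/0.4027 = 4.836 mg/L.
Outfall 2: combined Q = 0.4697 m³/s; C = (0.4027·4.836 + 0.06700·41.50)/0.4697 = 10.07 mg/L.
Outfall 3: combined Q = 0.4787 m³/s; C = (0.4697·10.07 + 0.008960·58.00)/0.4787 = 10.96 mg/L.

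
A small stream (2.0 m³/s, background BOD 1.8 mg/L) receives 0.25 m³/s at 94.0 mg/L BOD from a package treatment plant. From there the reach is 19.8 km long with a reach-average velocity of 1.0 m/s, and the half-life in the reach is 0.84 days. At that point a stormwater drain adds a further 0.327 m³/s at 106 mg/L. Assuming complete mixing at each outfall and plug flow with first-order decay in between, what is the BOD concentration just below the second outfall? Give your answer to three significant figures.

Mass balance: C = (2.000·1.800 + 0.2500·94.00) / 2.250 = 27.10/2.250 = 12.04 mg/L; combined flow 2.250 m³/s.
Travel time t = 19.8·1000 / 1.0 = 19800 s = 5.500 h.
Half-life 0.84 d → k = ln 2 / 0.84 = 0.8252 d⁻¹.
Decay over the reach: 12.04·exp(−kt) = 12.04·0.8277 = 9.969 mg/L.
Second outfall: C = (2.250·9.969 + 0.3270·106.0)/2.577 = 22.15 mg/L.

22.2 mg/L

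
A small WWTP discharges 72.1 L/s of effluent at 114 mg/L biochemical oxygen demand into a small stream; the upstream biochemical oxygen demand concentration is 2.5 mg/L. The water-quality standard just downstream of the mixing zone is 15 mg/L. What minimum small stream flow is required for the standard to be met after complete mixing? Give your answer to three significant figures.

571 L/s

Set C_mix = 15: (Q·2.500 + 72.10·114.0) / (Q + 72.10) = 15
→ Q = 72.10·(114.0 − 15)/(15 − 2.500) = 571.0 L/s.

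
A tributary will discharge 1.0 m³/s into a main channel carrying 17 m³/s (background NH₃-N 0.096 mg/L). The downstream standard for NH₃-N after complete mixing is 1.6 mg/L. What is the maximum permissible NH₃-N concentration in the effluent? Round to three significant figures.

27.2 mg/L

At the limit, (Qr·Cr + Qe·Cₑ)/(Qr + Qe) = 1.6:
Cₑ = (18.00·1.6 − 17.00·0.09600) / 1.000 = 27.17 mg/L.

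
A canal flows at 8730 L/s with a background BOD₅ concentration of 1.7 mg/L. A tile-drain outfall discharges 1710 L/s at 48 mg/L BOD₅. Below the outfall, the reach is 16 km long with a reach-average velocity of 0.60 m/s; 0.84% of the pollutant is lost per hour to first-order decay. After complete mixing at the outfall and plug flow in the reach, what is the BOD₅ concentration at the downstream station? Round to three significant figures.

Mixed concentration C = ΣQC/ΣQ = (8730·1.700 + 1710·48.00) / 10440 = 96920/10440 = 9.284 mg/L.
Travel time t = 16·1000 / 0.60 = 26670 s = 7.407 h.
0.84%/h lost → k = −ln(1 − 0.0084) = 0.008435 h⁻¹.
Decay over the reach: 9.284·exp(−kt) = 9.284·0.9394 = 8.721 mg/L.

8.72 mg/L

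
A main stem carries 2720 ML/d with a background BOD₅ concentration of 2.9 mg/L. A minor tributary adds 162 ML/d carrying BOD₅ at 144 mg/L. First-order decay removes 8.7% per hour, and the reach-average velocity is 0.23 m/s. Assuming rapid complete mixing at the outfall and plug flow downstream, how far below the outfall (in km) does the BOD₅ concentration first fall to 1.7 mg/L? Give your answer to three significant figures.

Flow-weighted average: C = (2720·2.900 + 162.0·144.0) / 2882 = 31220/2882 = 10.83 mg/L.
8.7%/h lost → k = −ln(1 − 0.087) = 0.09102 h⁻¹.
Set 10.83·exp(−k·t) = 1.7 → t = ln(10.83/1.7)/k = 73240 s = 20.35 h.
Distance = v·t = 0.23·73240 = 16850 m = 16.85 km.

16.8 km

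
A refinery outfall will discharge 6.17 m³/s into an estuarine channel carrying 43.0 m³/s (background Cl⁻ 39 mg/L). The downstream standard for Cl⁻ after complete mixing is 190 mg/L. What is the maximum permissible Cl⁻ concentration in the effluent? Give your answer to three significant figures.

1240 mg/L

At the limit, (Qr·Cr + Qe·Cₑ)/(Qr + Qe) = 190:
Cₑ = (49.17·190 − 43.00·39.00) / 6.170 = 1242 mg/L.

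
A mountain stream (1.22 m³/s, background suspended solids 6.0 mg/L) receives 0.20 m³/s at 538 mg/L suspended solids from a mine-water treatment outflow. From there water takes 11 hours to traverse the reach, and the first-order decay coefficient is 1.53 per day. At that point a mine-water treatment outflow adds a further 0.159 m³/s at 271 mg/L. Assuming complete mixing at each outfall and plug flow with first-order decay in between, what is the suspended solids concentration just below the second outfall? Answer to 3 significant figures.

63.4 mg/L

Conservation of mass: C = (1.220·6.000 + 0.2000·538.0) / 1.420 = 114.9/1.420 = 80.93 mg/L; combined flow 1.420 m³/s.
After decay, C = 80.93 × e^(−kt) = 80.93 × 0.4960 = 40.14 mg/L.
At the second outfall, C = (1.420·40.14 + 0.1590·271.0) / (1.420 + 0.1590) = 63.39 mg/L.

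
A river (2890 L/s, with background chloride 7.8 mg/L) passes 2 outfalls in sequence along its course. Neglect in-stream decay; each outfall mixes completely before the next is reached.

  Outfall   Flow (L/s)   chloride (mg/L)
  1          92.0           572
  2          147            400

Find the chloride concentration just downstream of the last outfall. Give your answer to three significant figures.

Outfall 1: combined Q = 2982 L/s; C = (2890·7.800 + 92.00·572.0)/2982 = 25.21 mg/L.
Outfall 2: combined Q = 3129 L/s; C = (2982·25.21 + 147.0·400.0)/3129 = 42.81 mg/L.

42.8 mg/L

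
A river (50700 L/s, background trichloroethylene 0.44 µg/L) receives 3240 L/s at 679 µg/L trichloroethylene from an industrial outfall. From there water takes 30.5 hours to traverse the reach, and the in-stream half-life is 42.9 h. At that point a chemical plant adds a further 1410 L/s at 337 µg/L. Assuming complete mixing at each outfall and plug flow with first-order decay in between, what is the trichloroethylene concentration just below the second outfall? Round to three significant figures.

33.1 µg/L

Conservation of mass: C = (50700·0.4400 + 3240·679.0) / 53940 = 2222000/53940 = 41.20 µg/L; combined flow 53940 L/s.
Half-life 42.9 h → k = ln 2 / 42.9 = 0.01616 h⁻¹ = 0.3878 d⁻¹.
After decay, C = 41.20 × e^(−kt) = 41.20 × 0.6109 = 25.17 µg/L.
At the second outfall, C = (53940·25.17 + 1410·337.0) / (53940 + 1410) = 33.11 µg/L.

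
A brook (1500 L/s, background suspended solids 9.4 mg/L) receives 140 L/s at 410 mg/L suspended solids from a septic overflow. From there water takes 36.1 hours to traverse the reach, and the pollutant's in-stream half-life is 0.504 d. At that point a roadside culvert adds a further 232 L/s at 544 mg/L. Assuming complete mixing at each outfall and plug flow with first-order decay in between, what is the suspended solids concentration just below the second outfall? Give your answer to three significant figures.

Flow-weighted average: C = (1500·9.400 + 140.0·410.0) / 1640 = 71500/1640 = 43.60 mg/L; combined flow 1640 L/s.
Half-life 0.504 d → k = ln 2 / 0.504 = 1.375 d⁻¹.
After decay, C = 43.60 × e^(−kt) = 43.60 × 0.1264 = 5.509 mg/L.
Second outfall: C = (1640·5.509 + 232.0·544.0)/1872 = 72.24 mg/L.

72.2 mg/L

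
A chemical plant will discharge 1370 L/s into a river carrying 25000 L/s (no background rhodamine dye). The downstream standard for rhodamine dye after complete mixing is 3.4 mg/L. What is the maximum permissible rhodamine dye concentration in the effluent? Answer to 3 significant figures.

65.4 mg/L

At the limit, (Qr·Cr + Qe·Cₑ)/(Qr + Qe) = 3.4:
Cₑ = (26370·3.4 − 25000·0) / 1370 = 65.44 mg/L.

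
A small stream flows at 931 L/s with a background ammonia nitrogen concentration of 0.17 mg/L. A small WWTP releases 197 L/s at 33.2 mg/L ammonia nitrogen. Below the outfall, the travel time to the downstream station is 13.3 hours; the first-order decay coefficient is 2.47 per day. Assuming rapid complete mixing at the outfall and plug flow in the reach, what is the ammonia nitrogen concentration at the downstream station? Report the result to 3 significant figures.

Conservation of mass: C = (931.0·0.1700 + 197.0·33.20) / 1128 = 6699/1128 = 5.939 mg/L.
After decay, C = 5.939 × e^(−kt) = 5.939 × 0.2544 = 1.511 mg/L.

1.51 mg/L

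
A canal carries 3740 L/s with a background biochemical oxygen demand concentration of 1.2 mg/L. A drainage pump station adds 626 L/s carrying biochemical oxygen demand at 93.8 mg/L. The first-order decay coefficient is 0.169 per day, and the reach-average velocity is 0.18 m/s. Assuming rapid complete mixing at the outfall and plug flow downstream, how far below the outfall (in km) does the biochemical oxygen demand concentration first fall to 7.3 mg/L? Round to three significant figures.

Mass balance: C = (3740·1.200 + 626.0·93.80) / 4366 = 63210/4366 = 14.48 mg/L.
Set 14.48·exp(−k·t) = 7.3 → t = ln(14.48/7.3)/k = 350000 s = 97.23 h.
Distance = v·t = 0.18·350000 = 63010 m = 63.01 km.

63.0 km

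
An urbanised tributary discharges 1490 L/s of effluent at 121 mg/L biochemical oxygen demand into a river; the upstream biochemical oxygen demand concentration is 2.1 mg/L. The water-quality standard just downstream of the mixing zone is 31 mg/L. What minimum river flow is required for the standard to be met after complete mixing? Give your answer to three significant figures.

Set C_mix = 31: (Q·2.100 + 1490·121.0) / (Q + 1490) = 31
→ Q = 1490·(121.0 − 31)/(31 − 2.100) = 4640 L/s.

4640 L/s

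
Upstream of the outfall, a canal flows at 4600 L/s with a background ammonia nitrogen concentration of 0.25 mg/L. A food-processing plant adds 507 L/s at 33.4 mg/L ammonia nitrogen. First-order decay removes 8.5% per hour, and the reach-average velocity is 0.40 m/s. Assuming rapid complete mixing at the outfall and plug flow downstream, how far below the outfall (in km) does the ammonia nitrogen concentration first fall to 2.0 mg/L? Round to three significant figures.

Flow-weighted average: C = (4600·0.2500 + 507.0·33.40) / 5107 = 18080/5107 = 3.541 mg/L.
8.5%/h lost → k = −ln(1 − 0.085) = 0.08883 h⁻¹.
Set 3.541·exp(−k·t) = 2.0 → t = ln(3.541/2.0)/k = 23150 s = 6.431 h.
Distance = v·t = 0.40·23150 = 9260 m = 9.260 km.

9.26 km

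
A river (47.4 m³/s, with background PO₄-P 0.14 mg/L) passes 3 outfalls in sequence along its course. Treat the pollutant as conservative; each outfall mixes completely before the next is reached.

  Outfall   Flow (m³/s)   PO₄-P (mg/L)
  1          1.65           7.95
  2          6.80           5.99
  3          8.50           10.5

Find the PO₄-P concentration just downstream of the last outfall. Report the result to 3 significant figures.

2.33 mg/L

Outfall 1: combined Q = 49.05 m³/s; C = (47.40·0.1400 + 1.650·7.950)/49.05 = 0.4027 mg/L.
Outfall 2: combined Q = 55.85 m³/s; C = (49.05·0.4027 + 6.800·5.990)/55.85 = 1.083 mg/L.
Outfall 3: combined Q = 64.35 m³/s; C = (55.85·1.083 + 8.500·10.50)/64.35 = 2.327 mg/L.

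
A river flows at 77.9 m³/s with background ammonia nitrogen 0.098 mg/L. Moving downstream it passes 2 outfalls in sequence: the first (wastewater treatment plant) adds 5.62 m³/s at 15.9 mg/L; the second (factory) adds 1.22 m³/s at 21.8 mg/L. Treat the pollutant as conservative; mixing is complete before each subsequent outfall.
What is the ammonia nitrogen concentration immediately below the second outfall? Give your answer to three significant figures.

1.46 mg/L

After outfall 1: Q = 77.90 + 5.620 = 83.52 m³/s; C = (77.90·0.09800 + 5.620·15.90)/83.52 = 1.161 mg/L.
After outfall 2: Q = 83.52 + 1.220 = 84.74 m³/s; C = (83.52·1.161 + 1.220·21.80)/84.74 = 1.458 mg/L.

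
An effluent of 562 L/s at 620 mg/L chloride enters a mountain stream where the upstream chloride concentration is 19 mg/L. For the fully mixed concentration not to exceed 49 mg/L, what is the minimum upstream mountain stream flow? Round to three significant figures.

Set C_mix = 49: (Q·19.00 + 562.0·620.0) / (Q + 562.0) = 49
→ Q = 562.0·(620.0 − 49)/(49 − 19.00) = 10700 L/s.

10700 L/s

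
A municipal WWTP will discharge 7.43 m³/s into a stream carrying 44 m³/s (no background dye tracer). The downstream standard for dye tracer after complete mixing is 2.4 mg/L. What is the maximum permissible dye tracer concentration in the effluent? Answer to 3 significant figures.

16.6 mg/L

At the limit, (Qr·Cr + Qe·Cₑ)/(Qr + Qe) = 2.4:
Cₑ = (51.43·2.4 − 44.00·0) / 7.430 = 16.61 mg/L.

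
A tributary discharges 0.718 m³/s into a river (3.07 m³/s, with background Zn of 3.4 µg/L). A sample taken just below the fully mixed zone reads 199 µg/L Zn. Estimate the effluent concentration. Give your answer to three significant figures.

1040 µg/L

Mass balance: 3.070·3.400 + 0.7180·Cₑ = 3.788·199.0
→ Cₑ = (3.788·199.0 − 3.070·3.400) / 0.7180 = 1035 µg/L.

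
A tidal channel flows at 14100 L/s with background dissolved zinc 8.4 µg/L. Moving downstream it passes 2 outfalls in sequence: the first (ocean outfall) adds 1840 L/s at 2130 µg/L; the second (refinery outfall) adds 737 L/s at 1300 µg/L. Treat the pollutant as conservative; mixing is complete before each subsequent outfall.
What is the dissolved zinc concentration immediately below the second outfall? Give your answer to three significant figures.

300 µg/L

After outfall 1: Q = 14100 + 1840 = 15940 L/s; C = (14100·8.400 + 1840·2130)/15940 = 253.3 µg/L.
After outfall 2: Q = 15940 + 737.0 = 16680 L/s; C = (15940·253.3 + 737.0·1300)/16680 = 299.6 µg/L.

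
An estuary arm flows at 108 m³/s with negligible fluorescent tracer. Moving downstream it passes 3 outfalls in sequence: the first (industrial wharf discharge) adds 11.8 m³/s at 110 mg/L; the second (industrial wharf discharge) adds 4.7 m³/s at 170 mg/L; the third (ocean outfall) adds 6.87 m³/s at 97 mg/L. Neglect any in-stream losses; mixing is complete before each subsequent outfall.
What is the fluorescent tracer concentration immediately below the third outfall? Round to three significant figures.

21.0 mg/L

Below outfall 1: Q → 119.8 m³/s, C = (108.0·0 + 11.80·110.0)/119.8 = 10.83 mg/L.
Below outfall 2: Q → 124.5 m³/s, C = (119.8·10.83 + 4.700·170.0)/124.5 = 16.84 mg/L.
Below outfall 3: Q → 131.4 m³/s, C = (124.5·16.84 + 6.870·97.00)/131.4 = 21.04 mg/L.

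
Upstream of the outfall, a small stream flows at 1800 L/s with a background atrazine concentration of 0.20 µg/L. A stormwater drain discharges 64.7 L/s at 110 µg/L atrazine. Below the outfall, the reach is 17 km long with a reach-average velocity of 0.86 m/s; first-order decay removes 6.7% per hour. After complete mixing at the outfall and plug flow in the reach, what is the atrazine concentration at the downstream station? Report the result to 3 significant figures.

Flow-weighted average: C = (1800·0.2000 + 64.70·110.0) / 1865 = 7477/1865 = 4.010 µg/L.
Travel time t = 17·1000 / 0.86 = 19770 s = 5.491 h.
6.7%/h lost → k = −ln(1 − 0.067) = 0.06935 h⁻¹.
First-order decay: C = 4.010·exp(−k·t) = 4.010·0.6833 = 2.740 µg/L.

2.74 µg/L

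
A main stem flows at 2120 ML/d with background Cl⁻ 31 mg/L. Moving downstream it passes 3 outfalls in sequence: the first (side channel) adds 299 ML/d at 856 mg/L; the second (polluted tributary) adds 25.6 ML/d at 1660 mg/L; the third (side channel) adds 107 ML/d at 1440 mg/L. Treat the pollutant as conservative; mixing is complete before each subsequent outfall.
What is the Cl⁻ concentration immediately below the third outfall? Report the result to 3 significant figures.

203 mg/L

After outfall 1: Q = 2120 + 299.0 = 2419 ML/d; C = (2120·31.00 + 299.0·856.0)/2419 = 133.0 mg/L.
After outfall 2: Q = 2419 + 25.60 = 2445 ML/d; C = (2419·133.0 + 25.60·1660)/2445 = 149.0 mg/L.
After outfall 3: Q = 2445 + 107.0 = 2552 ML/d; C = (2445·149.0 + 107.0·1440)/2552 = 203.1 mg/L.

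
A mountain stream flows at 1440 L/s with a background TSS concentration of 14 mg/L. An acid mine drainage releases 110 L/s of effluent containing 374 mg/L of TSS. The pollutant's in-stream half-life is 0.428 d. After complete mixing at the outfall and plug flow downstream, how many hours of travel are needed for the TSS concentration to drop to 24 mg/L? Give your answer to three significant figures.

7.40 h

Flow-weighted average: C = (1440·14.00 + 110.0·374.0) / 1550 = 61300/1550 = 39.55 mg/L.
Half-life 0.428 d → k = ln 2 / 0.428 = 1.620 d⁻¹.
39.55·exp(−k·t) = 24 → t = ln(39.55/24)/k = 26650 s = 7.402 h.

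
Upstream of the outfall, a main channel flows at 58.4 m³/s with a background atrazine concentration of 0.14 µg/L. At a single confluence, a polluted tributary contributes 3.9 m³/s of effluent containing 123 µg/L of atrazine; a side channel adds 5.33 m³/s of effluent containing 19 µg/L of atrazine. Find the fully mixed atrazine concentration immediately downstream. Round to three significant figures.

After mixing, C = (58.40·0.1400 + 3.900·123.0 + 5.330·19.00) / 67.63 = 589.1/67.63 = 8.711 µg/L.

8.71 µg/L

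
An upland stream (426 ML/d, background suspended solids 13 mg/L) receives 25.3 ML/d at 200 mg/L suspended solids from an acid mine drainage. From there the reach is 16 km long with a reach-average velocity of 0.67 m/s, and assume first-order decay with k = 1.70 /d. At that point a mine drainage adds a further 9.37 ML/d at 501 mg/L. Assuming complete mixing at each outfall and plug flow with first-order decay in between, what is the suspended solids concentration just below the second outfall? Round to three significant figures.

24.6 mg/L

After mixing, C = (426.0·13.00 + 25.30·200.0) / 451.3 = 10600/451.3 = 23.48 mg/L; combined flow 451.3 ML/d.
Travel time t = 16·1000 / 0.67 = 23880 s = 6.633 h.
Decay over the reach: 23.48·exp(−kt) = 23.48·0.6251 = 14.68 mg/L.
Second outfall: C = (451.3·14.68 + 9.370·501.0)/460.7 = 24.57 mg/L.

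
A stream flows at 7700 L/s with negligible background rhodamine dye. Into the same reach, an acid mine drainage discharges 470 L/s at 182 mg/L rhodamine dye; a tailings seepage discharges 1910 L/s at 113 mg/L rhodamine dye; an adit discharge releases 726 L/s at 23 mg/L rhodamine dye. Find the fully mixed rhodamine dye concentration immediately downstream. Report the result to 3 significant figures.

29.4 mg/L

Flow-weighted average: C = (7700·0 + 470.0·182.0 + 1910·113.0 + 726.0·23.00) / 10810 = 318100/10810 = 29.43 mg/L.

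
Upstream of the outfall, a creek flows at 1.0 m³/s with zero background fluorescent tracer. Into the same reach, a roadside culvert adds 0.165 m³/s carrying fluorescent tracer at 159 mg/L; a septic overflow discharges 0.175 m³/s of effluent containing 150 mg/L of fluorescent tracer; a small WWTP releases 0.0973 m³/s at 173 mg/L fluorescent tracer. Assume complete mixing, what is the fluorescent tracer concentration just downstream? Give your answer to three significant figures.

Flow-weighted average: C = (1.000·0 + 0.1650·159.0 + 0.1750·150.0 + 0.09730·173.0) / 1.437 = 69.32/1.437 = 48.23 mg/L.

48.2 mg/L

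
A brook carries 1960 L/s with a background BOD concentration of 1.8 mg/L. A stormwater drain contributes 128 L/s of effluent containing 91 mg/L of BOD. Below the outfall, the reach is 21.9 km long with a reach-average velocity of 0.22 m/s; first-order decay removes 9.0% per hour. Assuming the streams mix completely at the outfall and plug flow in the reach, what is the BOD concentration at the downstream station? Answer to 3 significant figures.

0.536 mg/L

Conservation of mass: C = (1960·1.800 + 128.0·91.00) / 2088 = 15180/2088 = 7.268 mg/L.
Travel time t = 21.9·1000 / 0.22 = 99550 s = 27.65 h.
9.0%/h lost → k = −ln(1 − 0.09) = 0.09431 h⁻¹.
After decay, C = 7.268 × e^(−kt) = 7.268 × 0.07369 = 0.5356 mg/L.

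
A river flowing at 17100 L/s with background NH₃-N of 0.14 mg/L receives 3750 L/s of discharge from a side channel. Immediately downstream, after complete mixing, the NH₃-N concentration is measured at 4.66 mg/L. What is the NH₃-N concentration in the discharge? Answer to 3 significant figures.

Mass balance: 17100·0.1400 + 3750·Cₑ = 20850·4.660
→ Cₑ = (20850·4.660 − 17100·0.1400) / 3750 = 25.27 mg/L.

25.3 mg/L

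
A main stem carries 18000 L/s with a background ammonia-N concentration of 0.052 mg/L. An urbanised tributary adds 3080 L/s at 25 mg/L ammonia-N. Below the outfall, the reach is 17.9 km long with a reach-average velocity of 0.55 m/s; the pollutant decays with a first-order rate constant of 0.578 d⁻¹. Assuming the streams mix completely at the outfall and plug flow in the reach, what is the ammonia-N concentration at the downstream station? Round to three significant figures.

2.97 mg/L

Flow-weighted average: C = (18000·0.05200 + 3080·25.00) / 21080 = 77940/21080 = 3.697 mg/L.
Travel time t = 17.9·1000 / 0.55 = 32550 s = 9.040 h.
Decay over the reach: 3.697·exp(−kt) = 3.697·0.8043 = 2.974 mg/L.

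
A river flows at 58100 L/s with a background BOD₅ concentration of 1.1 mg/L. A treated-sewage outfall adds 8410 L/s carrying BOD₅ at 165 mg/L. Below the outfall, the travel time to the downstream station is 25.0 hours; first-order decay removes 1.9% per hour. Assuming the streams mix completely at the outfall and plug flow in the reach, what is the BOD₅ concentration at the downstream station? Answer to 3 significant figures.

After mixing, C = (58100·1.100 + 8410·165.0) / 66510 = 1452000/66510 = 21.82 mg/L.
1.9%/h lost → k = −ln(1 − 0.019) = 0.01918 h⁻¹.
Decay over the reach: 21.82·exp(−kt) = 21.82·0.6190 = 13.51 mg/L.

13.5 mg/L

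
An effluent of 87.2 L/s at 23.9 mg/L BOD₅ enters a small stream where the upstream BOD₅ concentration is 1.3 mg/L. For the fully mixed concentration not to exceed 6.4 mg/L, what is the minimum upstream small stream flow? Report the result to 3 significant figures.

Set C_mix = 6.4: (Q·1.300 + 87.20·23.90) / (Q + 87.20) = 6.4
→ Q = 87.20·(23.90 − 6.4)/(6.4 − 1.300) = 299.2 L/s.

299 L/s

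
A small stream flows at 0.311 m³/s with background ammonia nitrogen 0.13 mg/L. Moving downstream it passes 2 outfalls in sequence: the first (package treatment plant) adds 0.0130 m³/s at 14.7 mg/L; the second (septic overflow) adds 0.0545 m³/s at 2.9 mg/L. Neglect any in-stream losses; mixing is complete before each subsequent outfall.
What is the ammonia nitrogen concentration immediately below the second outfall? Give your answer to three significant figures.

After outfall 1: Q = 0.3110 + 0.01300 = 0.3240 m³/s; C = (0.3110·0.1300 + 0.01300·14.70)/0.3240 = 0.7146 mg/L.
After outfall 2: Q = 0.3240 + 0.05450 = 0.3785 m³/s; C = (0.3240·0.7146 + 0.05450·2.900)/0.3785 = 1.029 mg/L.

1.03 mg/L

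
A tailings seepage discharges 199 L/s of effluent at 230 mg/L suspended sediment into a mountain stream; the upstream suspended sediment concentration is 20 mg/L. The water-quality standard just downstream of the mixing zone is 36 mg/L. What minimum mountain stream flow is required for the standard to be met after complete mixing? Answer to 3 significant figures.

2410 L/s

Set C_mix = 36: (Q·20.00 + 199.0·230.0) / (Q + 199.0) = 36
→ Q = 199.0·(230.0 − 36)/(36 − 20.00) = 2413 L/s.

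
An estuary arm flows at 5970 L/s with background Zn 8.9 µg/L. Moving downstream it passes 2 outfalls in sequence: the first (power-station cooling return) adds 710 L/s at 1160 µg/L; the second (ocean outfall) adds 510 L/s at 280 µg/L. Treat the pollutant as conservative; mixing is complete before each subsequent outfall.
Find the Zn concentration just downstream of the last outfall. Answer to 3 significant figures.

142 µg/L

After outfall 1: Q = 5970 + 710.0 = 6680 L/s; C = (5970·8.900 + 710.0·1160)/6680 = 131.2 µg/L.
After outfall 2: Q = 6680 + 510.0 = 7190 L/s; C = (6680·131.2 + 510.0·280.0)/7190 = 141.8 µg/L.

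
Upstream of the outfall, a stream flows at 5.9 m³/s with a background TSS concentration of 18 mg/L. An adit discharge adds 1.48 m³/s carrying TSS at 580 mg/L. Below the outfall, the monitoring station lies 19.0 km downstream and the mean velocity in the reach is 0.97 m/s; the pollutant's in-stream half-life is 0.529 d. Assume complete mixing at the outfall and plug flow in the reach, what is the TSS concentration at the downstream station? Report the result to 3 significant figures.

97.1 mg/L

Conservation of mass: C = (5.900·18.00 + 1.480·580.0) / 7.380 = 964.6/7.380 = 130.7 mg/L.
Travel time t = 19.0·1000 / 0.97 = 19590 s = 5.441 h.
Half-life 0.529 d → k = ln 2 / 0.529 = 1.310 d⁻¹.
Decay over the reach: 130.7·exp(−kt) = 130.7·0.7430 = 97.11 mg/L.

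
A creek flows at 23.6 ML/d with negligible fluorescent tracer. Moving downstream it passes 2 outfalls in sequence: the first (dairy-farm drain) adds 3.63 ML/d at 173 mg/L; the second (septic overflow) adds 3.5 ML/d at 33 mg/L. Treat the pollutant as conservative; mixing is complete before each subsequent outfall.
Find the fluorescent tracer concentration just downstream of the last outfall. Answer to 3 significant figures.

24.2 mg/L

After outfall 1: Q = 23.60 + 3.630 = 27.23 ML/d; C = (23.60·0 + 3.630·173.0)/27.23 = 23.06 mg/L.
After outfall 2: Q = 27.23 + 3.500 = 30.73 ML/d; C = (27.23·23.06 + 3.500·33.00)/30.73 = 24.19 mg/L.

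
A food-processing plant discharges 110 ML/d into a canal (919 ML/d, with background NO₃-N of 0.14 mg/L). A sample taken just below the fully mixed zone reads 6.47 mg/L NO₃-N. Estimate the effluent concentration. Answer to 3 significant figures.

Mass balance: 919.0·0.1400 + 110.0·Cₑ = 1029·6.470
→ Cₑ = (1029·6.470 − 919.0·0.1400) / 110.0 = 59.35 mg/L.

59.4 mg/L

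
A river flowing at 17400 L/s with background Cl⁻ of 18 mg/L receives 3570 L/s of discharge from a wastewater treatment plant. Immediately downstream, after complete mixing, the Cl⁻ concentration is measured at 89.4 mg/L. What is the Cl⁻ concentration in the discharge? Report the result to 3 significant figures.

Mass balance: 17400·18.00 + 3570·Cₑ = 20970·89.40
→ Cₑ = (20970·89.40 − 17400·18.00) / 3570 = 437.4 mg/L.

437 mg/L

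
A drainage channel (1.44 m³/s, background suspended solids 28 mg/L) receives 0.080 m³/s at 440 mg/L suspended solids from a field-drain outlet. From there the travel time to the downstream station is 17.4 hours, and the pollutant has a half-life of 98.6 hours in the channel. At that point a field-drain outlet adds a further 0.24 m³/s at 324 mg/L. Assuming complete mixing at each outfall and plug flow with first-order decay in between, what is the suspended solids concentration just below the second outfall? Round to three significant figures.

After mixing, C = (1.440·28.00 + 0.08000·440.0) / 1.520 = 75.52/1.520 = 49.68 mg/L; combined flow 1.520 m³/s.
Half-life 98.6 h → k = ln 2 / 98.6 = 0.007030 h⁻¹ = 0.1687 d⁻¹.
Applying C = C₀e^(−kt): 49.68 × 0.8849 = 43.96 mg/L.
Second outfall: C = (1.520·43.96 + 0.2400·324.0)/1.760 = 82.15 mg/L.

82.2 mg/L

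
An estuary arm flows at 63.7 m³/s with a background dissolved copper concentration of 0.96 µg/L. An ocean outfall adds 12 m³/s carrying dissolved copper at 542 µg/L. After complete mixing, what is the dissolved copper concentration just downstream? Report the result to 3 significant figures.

Mass balance: C = (63.70·0.9600 + 12.00·542.0) / 75.70 = 6565/75.70 = 86.73 µg/L.

86.7 µg/L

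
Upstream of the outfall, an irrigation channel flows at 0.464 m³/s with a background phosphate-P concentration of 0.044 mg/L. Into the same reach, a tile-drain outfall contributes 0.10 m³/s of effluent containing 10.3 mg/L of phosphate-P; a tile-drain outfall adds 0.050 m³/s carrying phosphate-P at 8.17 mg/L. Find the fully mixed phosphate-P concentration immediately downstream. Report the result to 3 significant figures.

Conservation of mass: C = (0.4640·0.04400 + 0.1000·10.30 + 0.05000·8.170) / 0.6140 = 1.459/0.6140 = 2.376 mg/L.

2.38 mg/L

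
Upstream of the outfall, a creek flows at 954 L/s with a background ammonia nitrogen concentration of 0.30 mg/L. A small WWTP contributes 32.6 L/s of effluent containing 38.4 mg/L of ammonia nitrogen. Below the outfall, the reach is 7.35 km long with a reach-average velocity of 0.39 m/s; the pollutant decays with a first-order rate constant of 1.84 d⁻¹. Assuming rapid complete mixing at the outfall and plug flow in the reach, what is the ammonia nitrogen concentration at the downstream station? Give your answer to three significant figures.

1.04 mg/L

Flow-weighted average: C = (954.0·0.3000 + 32.60·38.40) / 986.6 = 1538/986.6 = 1.559 mg/L.
Travel time t = 7.35·1000 / 0.39 = 18850 s = 5.235 h.
After decay, C = 1.559 × e^(−kt) = 1.559 × 0.6694 = 1.044 mg/L.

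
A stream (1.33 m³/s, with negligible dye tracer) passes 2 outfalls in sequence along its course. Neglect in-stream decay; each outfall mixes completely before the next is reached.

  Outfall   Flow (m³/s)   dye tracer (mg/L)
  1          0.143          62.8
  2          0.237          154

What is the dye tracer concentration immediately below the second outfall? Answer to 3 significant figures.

26.6 mg/L

Outfall 1: combined Q = 1.473 m³/s; C = (1.330·0 + 0.1430·62.80)/1.473 = 6.097 mg/L.
Outfall 2: combined Q = 1.710 m³/s; C = (1.473·6.097 + 0.2370·154.0)/1.710 = 26.60 mg/L.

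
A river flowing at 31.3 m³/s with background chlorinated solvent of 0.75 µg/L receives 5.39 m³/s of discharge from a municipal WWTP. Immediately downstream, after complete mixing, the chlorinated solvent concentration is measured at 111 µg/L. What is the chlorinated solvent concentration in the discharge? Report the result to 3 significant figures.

Mass balance: 31.30·0.7500 + 5.390·Cₑ = 36.69·111.0
→ Cₑ = (36.69·111.0 − 31.30·0.7500) / 5.390 = 751.2 µg/L.

751 µg/L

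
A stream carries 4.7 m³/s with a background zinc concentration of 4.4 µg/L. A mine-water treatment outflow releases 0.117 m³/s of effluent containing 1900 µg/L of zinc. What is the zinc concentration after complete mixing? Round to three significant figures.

Conservation of mass: C = (4.700·4.400 + 0.1170·1900) / 4.817 = 243.0/4.817 = 50.44 µg/L.

50.4 µg/L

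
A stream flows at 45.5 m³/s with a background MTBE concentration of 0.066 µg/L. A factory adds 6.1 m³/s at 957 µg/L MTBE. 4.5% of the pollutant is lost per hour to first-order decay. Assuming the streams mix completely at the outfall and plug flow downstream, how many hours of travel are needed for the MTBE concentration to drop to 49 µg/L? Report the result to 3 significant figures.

Conservation of mass: C = (45.50·0.06600 + 6.100·957.0) / 51.60 = 5841/51.60 = 113.2 µg/L.
4.5%/h lost → k = −ln(1 − 0.045) = 0.04604 h⁻¹.
113.2·exp(−k·t) = 49 → t = ln(113.2/49)/k = 65460 s = 18.18 h.

18.2 h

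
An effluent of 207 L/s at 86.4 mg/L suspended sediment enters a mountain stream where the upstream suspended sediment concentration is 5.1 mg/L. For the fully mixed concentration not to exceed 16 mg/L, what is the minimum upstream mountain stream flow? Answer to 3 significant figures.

1340 L/s

Set C_mix = 16: (Q·5.100 + 207.0·86.40) / (Q + 207.0) = 16
→ Q = 207.0·(86.40 − 16)/(16 − 5.100) = 1337 L/s.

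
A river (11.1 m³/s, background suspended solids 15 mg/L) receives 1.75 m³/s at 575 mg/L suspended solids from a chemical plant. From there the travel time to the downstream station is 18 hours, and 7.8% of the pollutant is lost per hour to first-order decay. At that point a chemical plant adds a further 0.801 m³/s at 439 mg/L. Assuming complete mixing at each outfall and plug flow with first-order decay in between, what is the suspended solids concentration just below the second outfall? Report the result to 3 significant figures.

45.7 mg/L

Mass balance: C = (11.10·15.00 + 1.750·575.0) / 12.85 = 1173/12.85 = 91.26 mg/L; combined flow 12.85 m³/s.
7.8%/h lost → k = −ln(1 − 0.078) = 0.08121 h⁻¹.
After decay, C = 91.26 × e^(−kt) = 91.26 × 0.2318 = 21.16 mg/L.
Second outfall: C = (12.85·21.16 + 0.8010·439.0)/13.65 = 45.68 mg/L.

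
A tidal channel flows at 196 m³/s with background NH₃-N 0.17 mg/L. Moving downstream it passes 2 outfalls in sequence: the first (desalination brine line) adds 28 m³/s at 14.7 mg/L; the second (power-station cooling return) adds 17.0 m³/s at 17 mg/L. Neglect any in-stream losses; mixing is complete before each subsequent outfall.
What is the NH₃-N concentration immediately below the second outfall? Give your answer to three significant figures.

Below outfall 1: Q → 224.0 m³/s, C = (196.0·0.1700 + 28.00·14.70)/224.0 = 1.986 mg/L.
Below outfall 2: Q → 241.0 m³/s, C = (224.0·1.986 + 17.00·17.00)/241.0 = 3.045 mg/L.

3.05 mg/L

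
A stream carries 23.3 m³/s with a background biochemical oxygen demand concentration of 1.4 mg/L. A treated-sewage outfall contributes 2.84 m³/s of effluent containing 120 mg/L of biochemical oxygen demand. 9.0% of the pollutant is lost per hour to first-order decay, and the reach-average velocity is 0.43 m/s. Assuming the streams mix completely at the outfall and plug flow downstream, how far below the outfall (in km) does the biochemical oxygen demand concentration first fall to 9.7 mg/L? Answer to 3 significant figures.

Flow-weighted average: C = (23.30·1.400 + 2.840·120.0) / 26.14 = 373.4/26.14 = 14.29 mg/L.
9.0%/h lost → k = −ln(1 − 0.09) = 0.09431 h⁻¹.
Set 14.29·exp(−k·t) = 9.7 → t = ln(14.29/9.7)/k = 14780 s = 4.105 h.
Distance = v·t = 0.43·14780 = 6354 m = 6.354 km.

6.35 km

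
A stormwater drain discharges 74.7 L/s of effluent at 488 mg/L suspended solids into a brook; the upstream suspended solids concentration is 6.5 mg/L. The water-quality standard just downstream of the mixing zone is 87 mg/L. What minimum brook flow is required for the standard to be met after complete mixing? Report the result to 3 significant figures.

Set C_mix = 87: (Q·6.500 + 74.70·488.0) / (Q + 74.70) = 87
→ Q = 74.70·(488.0 − 87)/(87 − 6.500) = 372.1 L/s.

372 L/s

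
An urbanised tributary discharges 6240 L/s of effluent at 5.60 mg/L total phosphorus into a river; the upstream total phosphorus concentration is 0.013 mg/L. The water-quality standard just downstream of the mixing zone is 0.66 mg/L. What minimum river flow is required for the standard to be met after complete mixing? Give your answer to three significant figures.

47600 L/s

Set C_mix = 0.66: (Q·0.01300 + 6240·5.600) / (Q + 6240) = 0.66
→ Q = 6240·(5.600 − 0.66)/(0.66 − 0.01300) = 47640 L/s.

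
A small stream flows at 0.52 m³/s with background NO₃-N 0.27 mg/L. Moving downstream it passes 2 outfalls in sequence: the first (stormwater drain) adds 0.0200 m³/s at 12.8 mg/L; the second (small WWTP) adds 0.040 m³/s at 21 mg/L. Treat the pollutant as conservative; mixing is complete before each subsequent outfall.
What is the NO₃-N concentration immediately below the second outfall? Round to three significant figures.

2.13 mg/L

Outfall 1: combined Q = 0.5400 m³/s; C = (0.5200·0.2700 + 0.02000·12.80)/0.5400 = 0.7341 mg/L.
Outfall 2: combined Q = 0.5800 m³/s; C = (0.5400·0.7341 + 0.04000·21.00)/0.5800 = 2.132 mg/L.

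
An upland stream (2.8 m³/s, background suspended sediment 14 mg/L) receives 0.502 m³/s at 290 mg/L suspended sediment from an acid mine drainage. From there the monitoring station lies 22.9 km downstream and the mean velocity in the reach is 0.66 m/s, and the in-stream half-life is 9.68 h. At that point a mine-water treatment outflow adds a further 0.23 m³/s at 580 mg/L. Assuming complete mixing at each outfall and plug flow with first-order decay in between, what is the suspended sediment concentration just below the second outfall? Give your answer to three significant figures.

Mixed concentration C = ΣQC/ΣQ = (2.800·14.00 + 0.5020·290.0) / 3.302 = 184.8/3.302 = 55.96 mg/L; combined flow 3.302 m³/s.
Travel time t = 22.9·1000 / 0.66 = 34700 s = 9.638 h.
Half-life 9.68 h → k = ln 2 / 9.68 = 0.07161 h⁻¹ = 1.719 d⁻¹.
After decay, C = 55.96 × e^(−kt) = 55.96 × 0.5015 = 28.06 mg/L.
At the second outfall, C = (3.302·28.06 + 0.2300·580.0) / (3.302 + 0.2300) = 64.01 mg/L.

64.0 mg/L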